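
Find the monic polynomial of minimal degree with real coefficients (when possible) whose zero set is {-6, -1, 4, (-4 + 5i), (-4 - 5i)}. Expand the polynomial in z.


The polynomial is p(z) = ∏_{α ∈ S} (z − α), where S = {-6, -1, 4, (-4 + 5i), (-4 - 5i)}.
Expanding the product yields: p(z) = z^5 + 11·z^4 + 43·z^3 -77·z^2 -1094·z -984.
Note conjugate pairs combine to real quadratics: (z − (-4+5i))(z − (-4−5i)) = z² + 8z + 41.
The resulting polynomial has degree 5 and real coefficients as required.

p(z) = z^5 + 11·z^4 + 43·z^3 -77·z^2 -1094·z -984.


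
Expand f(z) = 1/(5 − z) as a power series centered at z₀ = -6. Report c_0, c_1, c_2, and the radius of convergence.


Let w = z − z₀, so z = z₀ + w.
Then 5 − z = 5 − (z₀ + w) = (5 − z₀) − w = 11 − w.
f(z) = 1/(11 − w) = (1/(11)) · 1/(1 − w/(11)) = Σ_{n≥0} w^n / (11)^(n+1).
So c_n = 1/(11)^(n+1):
  c_0 = 1/(11)^1 = 1/11.
  c_1 = 1/(11)^2 = 1/121.
  c_2 = 1/(11)^3 = 1/1331.
The series is valid for |w/d| < 1, i.e. |z − z₀| < |d|.
Radius of convergence: R = |5 − z₀| = |11| = 11 (distance from z₀ to the singularity z = 5).

c_0 = 1/11, c_1 = 1/121, c_2 = 1/1331; R = 11.


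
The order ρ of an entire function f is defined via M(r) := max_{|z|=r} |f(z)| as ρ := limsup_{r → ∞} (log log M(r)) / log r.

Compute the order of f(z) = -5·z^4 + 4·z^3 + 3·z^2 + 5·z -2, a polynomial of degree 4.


|f(z)| ≤ Σ|c_k|·r^k = O(r^4) as r → ∞. Polynomial growth is O(e^{r^ε}) for every ε > 0 (since r^4/e^{r^ε} → 0), so ρ ≤ ε for all ε > 0, i.e. ρ = 0. Every nonconstant polynomial has order 0.
Therefore ρ = 0.

Order ρ = 0.


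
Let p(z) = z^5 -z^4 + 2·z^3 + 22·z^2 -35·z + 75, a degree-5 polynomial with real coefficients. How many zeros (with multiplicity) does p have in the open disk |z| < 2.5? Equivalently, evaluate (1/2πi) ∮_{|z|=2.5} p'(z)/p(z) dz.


The zeros of p are: (1 + 2i), (1 - 2i), (1 + 2i), (1 - 2i), -3.
Their magnitudes are: 2.236, 2.236, 2.236, 2.236, 3.
Zeros with |z| < R = 2.5: (1 + 2i), (1 - 2i), (1 + 2i), (1 - 2i).
Count = 4.
By the argument principle, (1/2πi) ∮_{|z|=R} p'(z)/p(z) dz equals exactly this count.

Number of zeros inside |z| < 2.5: 4.


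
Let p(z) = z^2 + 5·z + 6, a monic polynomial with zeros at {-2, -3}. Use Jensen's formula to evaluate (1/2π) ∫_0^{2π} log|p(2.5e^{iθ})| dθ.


Zeros: -3, -2; r = 2.5.
Inside |z| < r: -2. Outside (|z| ≥ r): -3.
p(0) = 6, so log|p(0)| = log(6) = 1.7918.
Apply Jensen: I(r) = log|p(0)| + Σ_k log(r/|z_k|), summed over zeros inside |z| < r.
  log(r/|z_k|) for z_k = -2: log(2.5/2) = 0.2231
  Outside zeros (-3) contribute nothing to the Jensen sum.
Sum over inside zeros: 0.2231.
I(r) = log|p(0)| + (inside sum) = 1.7918 + 0.2231 = 2.0149.
Note: since some zeros are outside |z| ≤ r, the simplified n·log(r) form does NOT apply — only the inside zeros contribute.

I(r) ≈ 2.0149.


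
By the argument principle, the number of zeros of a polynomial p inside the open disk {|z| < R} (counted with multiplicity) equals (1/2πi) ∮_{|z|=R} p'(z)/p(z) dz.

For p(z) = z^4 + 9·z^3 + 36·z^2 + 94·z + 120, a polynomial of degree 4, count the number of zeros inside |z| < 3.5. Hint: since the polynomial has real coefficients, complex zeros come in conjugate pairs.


The zeros of p are: -4, -3, (-1 + 3i), (-1 - 3i).
Their magnitudes are: 4, 3, 3.162, 3.162.
Zeros with |z| < R = 3.5: -3, (-1 + 3i), (-1 - 3i).
Count = 3.
By the argument principle, (1/2πi) ∮_{|z|=R} p'(z)/p(z) dz equals exactly this count.

Number of zeros inside |z| < 3.5: 3.


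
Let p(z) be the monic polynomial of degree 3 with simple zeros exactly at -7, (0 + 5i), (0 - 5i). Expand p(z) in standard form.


The polynomial is p(z) = ∏_{α ∈ S} (z − α), where S = {-7, (0 + 5i), (0 - 5i)}.
Expanding the product yields: p(z) = z^3 + 7·z^2 + 25·z + 175.
Note conjugate pairs combine to real quadratics: (z − (0+5i))(z − (0−5i)) = z² + 25.
The resulting polynomial has degree 3 and real coefficients as required.

p(z) = z^3 + 7·z^2 + 25·z + 175.


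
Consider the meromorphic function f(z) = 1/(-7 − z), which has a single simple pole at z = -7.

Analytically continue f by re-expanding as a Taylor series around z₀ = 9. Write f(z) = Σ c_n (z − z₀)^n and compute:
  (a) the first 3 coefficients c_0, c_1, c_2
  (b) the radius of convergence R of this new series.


Let w = z − z₀, so z = z₀ + w.
Then -7 − z = -7 − (z₀ + w) = (-7 − z₀) − w = -16 − w.
f(z) = 1/(-16 − w) = (1/(-16)) · 1/(1 − w/(-16)) = Σ_{n≥0} w^n / (-16)^(n+1).
So c_n = 1/(-16)^(n+1):
  c_0 = 1/(-16)^1 = -1/16.
  c_1 = 1/(-16)^2 = 1/256.
  c_2 = 1/(-16)^3 = -1/4096.
The series is valid for |w/d| < 1, i.e. |z − z₀| < |d|.
Radius of convergence: R = |-7 − z₀| = |-16| = 16 (distance from z₀ to the singularity z = -7).

c_0 = -1/16, c_1 = 1/256, c_2 = -1/4096; R = 16.


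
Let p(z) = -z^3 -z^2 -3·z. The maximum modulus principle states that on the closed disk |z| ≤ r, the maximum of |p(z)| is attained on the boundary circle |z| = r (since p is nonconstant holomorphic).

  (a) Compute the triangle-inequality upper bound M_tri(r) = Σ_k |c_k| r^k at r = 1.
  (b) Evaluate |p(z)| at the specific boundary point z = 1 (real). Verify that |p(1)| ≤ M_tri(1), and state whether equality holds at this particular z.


Coefficients: c_0 = 0, c_1 = -3, c_2 = -1, c_3 = -1. Radius r = 1.
Part (a). Triangle bound: M_tri(r) = Σ_k |c_k| r^k
  = |0|·1^0 + |-3|·1^1 + |-1|·1^2 + |-1|·1^3
  = 0 + 3 + 1 + 1 = 5.
This bounds M(r) := max_{|z|=r} |p(z)| from above; equality holds iff all terms c_k z^k can be made to align in phase at a single z on |z|=r.
Part (b). At z = 1 (real, on the circle |z| = r):
  p(1) = (0)·1^0 + (-3)·1^1 + (-1)·1^2 + (-1)·1^3 = -5.
  |p(1)| = 5.
Since all nonzero coefficients share the same sign, |p(1)| = 5 = M_tri(1); the triangle bound is attained at z = 1, so in fact M(r) = 5.

M_tri(1) = 5; |p(1)| = 5; equality at z=1: yes.


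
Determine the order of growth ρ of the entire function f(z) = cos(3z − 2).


cos(w) is a linear combination of e^{iw} and e^{−iw} (or e^w, e^{−w} in the hyperbolic case), so |cos(w)| ≤ e^{|w|}. With w = 3z − 2, |w| ≤ 3|z| + 2 = 3r + 2 on |z| = r, giving M(r) ≤ e^{3r + 2}, so ρ ≤ 1. On a suitable ray (z = it for sin/cos; z = t for sinh/cosh, t real → ∞), |cos(3z − 2)| grows like e^{3|t|}/2, so ρ ≥ 1. Hence ρ = 1.
Therefore ρ = 1.

Order ρ = 1.


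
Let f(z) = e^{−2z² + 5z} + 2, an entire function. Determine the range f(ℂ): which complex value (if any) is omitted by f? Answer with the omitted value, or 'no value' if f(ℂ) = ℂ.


Little Picard bounds the complement of f(ℂ) to at most one point.
The exponent g(z) = −2z² + 5z is a nonconstant polynomial, hence surjective onto ℂ. So e^{g(z)} takes every value in {e^w : w ∈ ℂ} = ℂ ∖ {0}. Adding 2 shifts the range to ℂ ∖ {2}. f omits exactly 2.

Omitted value: 2.


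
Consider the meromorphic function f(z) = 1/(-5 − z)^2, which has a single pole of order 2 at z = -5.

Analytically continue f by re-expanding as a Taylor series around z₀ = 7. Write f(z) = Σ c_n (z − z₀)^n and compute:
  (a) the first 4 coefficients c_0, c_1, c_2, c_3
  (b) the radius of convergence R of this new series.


Let w = z − z₀, so z = z₀ + w.
Then -5 − z = -5 − (z₀ + w) = (-5 − z₀) − w = -12 − w.
f(z) = 1/(-12 − w)^2 = (1/(-12)^2) · (1 − w/(-12))^{−2}.
By the binomial series (1−u)^{−2} = Σ_{n≥0} C(n+1, 1) u^n for |u|<1, with u = w/(-12):
  c_n = C(n+1, 1) / (-12)^(n+2).
  c_0 = 1/(-12)^2 = 1/144.
  c_1 = 2/(-12)^3 = -1/864.
  c_2 = 3/(-12)^4 = 1/6912.
  c_3 = 4/(-12)^5 = -1/62208.
The series is valid for |w/d| < 1, i.e. |z − z₀| < |d|.
Radius of convergence: R = |-5 − z₀| = |-12| = 12 (distance from z₀ to the singularity z = -5).

c_0 = 1/144, c_1 = -1/864, c_2 = 1/6912, c_3 = -1/62208; R = 12.


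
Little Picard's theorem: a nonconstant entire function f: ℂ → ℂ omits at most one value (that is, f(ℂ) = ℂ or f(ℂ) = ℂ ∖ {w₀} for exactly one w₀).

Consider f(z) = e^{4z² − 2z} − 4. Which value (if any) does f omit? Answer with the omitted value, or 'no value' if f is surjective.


Little Picard bounds the complement of f(ℂ) to at most one point.
The exponent g(z) = 4z² − 2z is a nonconstant polynomial, hence surjective onto ℂ. So e^{g(z)} takes every value in {e^w : w ∈ ℂ} = ℂ ∖ {0}. Adding -4 shifts the range to ℂ ∖ {-4}. f omits exactly -4.

Omitted value: -4.


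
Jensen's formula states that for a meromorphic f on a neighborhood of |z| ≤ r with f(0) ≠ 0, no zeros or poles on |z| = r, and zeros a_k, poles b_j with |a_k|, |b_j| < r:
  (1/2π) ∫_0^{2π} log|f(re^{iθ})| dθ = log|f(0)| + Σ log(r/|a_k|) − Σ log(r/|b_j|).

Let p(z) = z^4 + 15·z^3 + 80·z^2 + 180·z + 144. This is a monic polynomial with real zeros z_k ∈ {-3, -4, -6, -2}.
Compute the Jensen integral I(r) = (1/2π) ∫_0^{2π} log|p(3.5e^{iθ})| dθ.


Zeros: -6, -4, -3, -2; r = 3.5.
Inside |z| < r: -3, -2. Outside (|z| ≥ r): -6, -4.
p(0) = 144, so log|p(0)| = log(144) = 4.9698.
Apply Jensen: I(r) = log|p(0)| + Σ_k log(r/|z_k|), summed over zeros inside |z| < r.
  log(r/|z_k|) for z_k = -3: log(3.5/3) = 0.1542
  log(r/|z_k|) for z_k = -2: log(3.5/2) = 0.5596
  Outside zeros (-6, -4) contribute nothing to the Jensen sum.
Sum over inside zeros: 0.7138.
I(r) = log|p(0)| + (inside sum) = 4.9698 + 0.7138 = 5.6836.
Note: since some zeros are outside |z| ≤ r, the simplified n·log(r) form does NOT apply — only the inside zeros contribute.

I(r) ≈ 5.6836.


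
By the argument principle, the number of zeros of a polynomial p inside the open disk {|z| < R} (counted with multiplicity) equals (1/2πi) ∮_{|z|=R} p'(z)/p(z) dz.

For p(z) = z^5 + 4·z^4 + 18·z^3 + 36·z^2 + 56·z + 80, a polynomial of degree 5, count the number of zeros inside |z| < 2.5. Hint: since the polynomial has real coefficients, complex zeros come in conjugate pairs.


The zeros of p are: (-1 + 3i), (-1 - 3i), -2, (0 + 2i), (0 - 2i).
Their magnitudes are: 3.162, 3.162, 2, 2, 2.
Zeros with |z| < R = 2.5: -2, (0 + 2i), (0 - 2i).
Count = 3.
By the argument principle, (1/2πi) ∮_{|z|=R} p'(z)/p(z) dz equals exactly this count.

Number of zeros inside |z| < 2.5: 3.


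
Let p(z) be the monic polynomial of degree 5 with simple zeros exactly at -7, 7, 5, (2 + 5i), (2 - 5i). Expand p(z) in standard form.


The polynomial is p(z) = ∏_{α ∈ S} (z − α), where S = {-7, 7, 5, (2 + 5i), (2 - 5i)}.
Expanding the product yields: p(z) = z^5 -9·z^4 + 296·z^2 -2401·z + 7105.
Note conjugate pairs combine to real quadratics: (z − (2+5i))(z − (2−5i)) = z² − 4z + 29.
The resulting polynomial has degree 5 and real coefficients as required.

p(z) = z^5 -9·z^4 + 296·z^2 -2401·z + 7105.


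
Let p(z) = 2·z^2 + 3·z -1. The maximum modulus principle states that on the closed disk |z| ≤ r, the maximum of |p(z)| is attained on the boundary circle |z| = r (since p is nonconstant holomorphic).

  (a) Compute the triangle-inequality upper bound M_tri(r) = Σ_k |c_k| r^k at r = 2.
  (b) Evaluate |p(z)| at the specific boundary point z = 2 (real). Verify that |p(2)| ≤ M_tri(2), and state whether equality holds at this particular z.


Coefficients: c_0 = -1, c_1 = 3, c_2 = 2. Radius r = 2.
Part (a). Triangle bound: M_tri(r) = Σ_k |c_k| r^k
  = |-1|·2^0 + |3|·2^1 + |2|·2^2
  = 1 + 6 + 8 = 15.
This bounds M(r) := max_{|z|=r} |p(z)| from above; equality holds iff all terms c_k z^k can be made to align in phase at a single z on |z|=r.
Part (b). At z = 2 (real, on the circle |z| = r):
  p(2) = (-1)·2^0 + (3)·2^1 + (2)·2^2 = 13.
  |p(2)| = 13.
Check: |p(2)| = 13 ≤ 15 = M_tri(2). ✓ Equality does not hold at z = 2 (the coefficients have mixed signs, so the terms do not all align in phase there).

M_tri(2) = 15; |p(2)| = 13; equality at z=2: no.


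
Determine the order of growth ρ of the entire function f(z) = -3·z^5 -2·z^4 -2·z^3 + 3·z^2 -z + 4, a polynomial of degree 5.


|f(z)| ≤ Σ|c_k|·r^k = O(r^5) as r → ∞. Polynomial growth is O(e^{r^ε}) for every ε > 0 (since r^5/e^{r^ε} → 0), so ρ ≤ ε for all ε > 0, i.e. ρ = 0. Every nonconstant polynomial has order 0.
Therefore ρ = 0.

Order ρ = 0.


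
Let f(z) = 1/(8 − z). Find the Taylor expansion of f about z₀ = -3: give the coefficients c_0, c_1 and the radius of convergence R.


Let w = z − z₀, so z = z₀ + w.
Then 8 − z = 8 − (z₀ + w) = (8 − z₀) − w = 11 − w.
f(z) = 1/(11 − w) = (1/(11)) · 1/(1 − w/(11)) = Σ_{n≥0} w^n / (11)^(n+1).
So c_n = 1/(11)^(n+1):
  c_0 = 1/(11)^1 = 1/11.
  c_1 = 1/(11)^2 = 1/121.
The series is valid for |w/d| < 1, i.e. |z − z₀| < |d|.
Radius of convergence: R = |8 − z₀| = |11| = 11 (distance from z₀ to the singularity z = 8).

c_0 = 1/11, c_1 = 1/121; R = 11.


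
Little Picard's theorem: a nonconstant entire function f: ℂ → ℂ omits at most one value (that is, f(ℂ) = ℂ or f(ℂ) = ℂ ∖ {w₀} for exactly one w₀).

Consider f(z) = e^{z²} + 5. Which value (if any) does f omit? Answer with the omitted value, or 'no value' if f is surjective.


Little Picard bounds the complement of f(ℂ) to at most one point.
The exponent g(z) = z² is a nonconstant polynomial, hence surjective onto ℂ. So e^{g(z)} takes every value in {e^w : w ∈ ℂ} = ℂ ∖ {0}. Adding 5 shifts the range to ℂ ∖ {5}. f omits exactly 5.

Omitted value: 5.


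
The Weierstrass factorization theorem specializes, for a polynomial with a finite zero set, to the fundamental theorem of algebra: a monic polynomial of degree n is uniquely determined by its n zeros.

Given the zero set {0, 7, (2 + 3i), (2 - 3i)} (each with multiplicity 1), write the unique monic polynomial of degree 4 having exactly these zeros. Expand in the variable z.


The polynomial is p(z) = ∏_{α ∈ S} (z − α), where S = {0, 7, (2 + 3i), (2 - 3i)}.
Expanding the product yields: p(z) = z^4 -11·z^3 + 41·z^2 -91·z.
Note conjugate pairs combine to real quadratics: (z − (2+3i))(z − (2−3i)) = z² − 4z + 13.
The resulting polynomial has degree 4 and real coefficients as required.

p(z) = z^4 -11·z^3 + 41·z^2 -91·z.


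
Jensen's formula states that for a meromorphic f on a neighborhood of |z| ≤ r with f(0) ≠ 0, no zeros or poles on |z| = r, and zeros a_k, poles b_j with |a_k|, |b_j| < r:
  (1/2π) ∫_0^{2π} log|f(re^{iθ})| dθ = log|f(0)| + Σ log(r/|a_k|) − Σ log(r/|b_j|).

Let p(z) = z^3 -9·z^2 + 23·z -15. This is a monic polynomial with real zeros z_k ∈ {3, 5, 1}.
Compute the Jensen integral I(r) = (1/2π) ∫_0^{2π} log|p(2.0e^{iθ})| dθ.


Zeros: 1, 3, 5; r = 2.0.
Inside |z| < r: 1. Outside (|z| ≥ r): 3, 5.
p(0) = -15, so log|p(0)| = log(15) = 2.7081.
Apply Jensen: I(r) = log|p(0)| + Σ_k log(r/|z_k|), summed over zeros inside |z| < r.
  log(r/|z_k|) for z_k = 1: log(2.0/1) = 0.6931
  Outside zeros (3, 5) contribute nothing to the Jensen sum.
Sum over inside zeros: 0.6931.
I(r) = log|p(0)| + (inside sum) = 2.7081 + 0.6931 = 3.4012.
Note: since some zeros are outside |z| ≤ r, the simplified n·log(r) form does NOT apply — only the inside zeros contribute.

I(r) ≈ 3.4012.


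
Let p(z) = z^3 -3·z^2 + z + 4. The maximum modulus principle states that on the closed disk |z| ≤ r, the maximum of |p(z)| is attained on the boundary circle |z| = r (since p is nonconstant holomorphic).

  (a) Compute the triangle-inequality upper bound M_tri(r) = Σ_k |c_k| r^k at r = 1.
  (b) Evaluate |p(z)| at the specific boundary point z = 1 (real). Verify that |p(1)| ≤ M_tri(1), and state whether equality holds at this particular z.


Coefficients: c_0 = 4, c_1 = 1, c_2 = -3, c_3 = 1. Radius r = 1.
Part (a). Triangle bound: M_tri(r) = Σ_k |c_k| r^k
  = |4|·1^0 + |1|·1^1 + |-3|·1^2 + |1|·1^3
  = 4 + 1 + 3 + 1 = 9.
This bounds M(r) := max_{|z|=r} |p(z)| from above; equality holds iff all terms c_k z^k can be made to align in phase at a single z on |z|=r.
Part (b). At z = 1 (real, on the circle |z| = r):
  p(1) = (4)·1^0 + (1)·1^1 + (-3)·1^2 + (1)·1^3 = 3.
  |p(1)| = 3.
Check: |p(1)| = 3 ≤ 9 = M_tri(1). ✓ Equality does not hold at z = 1 (the coefficients have mixed signs, so the terms do not all align in phase there).

M_tri(1) = 9; |p(1)| = 3; equality at z=1: no.


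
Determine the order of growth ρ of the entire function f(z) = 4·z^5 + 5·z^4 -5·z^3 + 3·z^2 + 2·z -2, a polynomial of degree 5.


|f(z)| ≤ Σ|c_k|·r^k = O(r^5) as r → ∞. Polynomial growth is O(e^{r^ε}) for every ε > 0 (since r^5/e^{r^ε} → 0), so ρ ≤ ε for all ε > 0, i.e. ρ = 0. Every nonconstant polynomial has order 0.
Therefore ρ = 0.

Order ρ = 0.


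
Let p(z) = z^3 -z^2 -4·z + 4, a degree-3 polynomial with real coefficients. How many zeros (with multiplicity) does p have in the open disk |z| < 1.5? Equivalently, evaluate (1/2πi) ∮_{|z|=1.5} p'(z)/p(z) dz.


The zeros of p are: 1, 2, -2.
Their magnitudes are: 1, 2, 2.
Zeros with |z| < R = 1.5: 1.
Count = 1.
By the argument principle, (1/2πi) ∮_{|z|=R} p'(z)/p(z) dz equals exactly this count.

Number of zeros inside |z| < 1.5: 1.


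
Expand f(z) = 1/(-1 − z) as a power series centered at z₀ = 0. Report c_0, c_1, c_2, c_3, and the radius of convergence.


Let w = z − z₀, so z = z₀ + w.
Then -1 − z = -1 − (z₀ + w) = (-1 − z₀) − w = -1 − w.
f(z) = 1/(-1 − w) = (1/(-1)) · 1/(1 − w/(-1)) = Σ_{n≥0} w^n / (-1)^(n+1).
So c_n = 1/(-1)^(n+1):
  c_0 = 1/(-1)^1 = -1.
  c_1 = 1/(-1)^2 = 1.
  c_2 = 1/(-1)^3 = -1.
  c_3 = 1/(-1)^4 = 1.
The series is valid for |w/d| < 1, i.e. |z − z₀| < |d|.
Radius of convergence: R = |-1 − z₀| = |-1| = 1 (distance from z₀ to the singularity z = -1).

c_0 = -1, c_1 = 1, c_2 = -1, c_3 = 1; R = 1.


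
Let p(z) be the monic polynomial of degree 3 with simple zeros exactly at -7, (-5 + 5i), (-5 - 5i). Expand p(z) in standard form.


The polynomial is p(z) = ∏_{α ∈ S} (z − α), where S = {-7, (-5 + 5i), (-5 - 5i)}.
Expanding the product yields: p(z) = z^3 + 17·z^2 + 120·z + 350.
Note conjugate pairs combine to real quadratics: (z − (-5+5i))(z − (-5−5i)) = z² + 10z + 50.
The resulting polynomial has degree 3 and real coefficients as required.

p(z) = z^3 + 17·z^2 + 120·z + 350.


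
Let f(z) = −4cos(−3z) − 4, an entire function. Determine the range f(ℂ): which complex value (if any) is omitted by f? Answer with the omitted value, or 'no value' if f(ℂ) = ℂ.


Little Picard bounds the complement of f(ℂ) to at most one point.
cos is entire and surjective onto ℂ: for every w ∈ ℂ, cos(ζ) = w has a solution ζ ∈ ℂ (e.g., via the complex inverse arccos). With ζ = −3z this gives z = ζ/(-3). Then -4·cos(−3z) takes every value in -4·ℂ = ℂ, and adding -4 is a bijection of ℂ. So f is surjective and omits no value. (Note: only on the real line is cos bounded by [−1, 1].)

Omitted value: no value.


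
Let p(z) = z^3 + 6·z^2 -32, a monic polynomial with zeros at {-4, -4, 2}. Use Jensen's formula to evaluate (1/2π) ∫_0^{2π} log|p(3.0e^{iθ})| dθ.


Zeros: -4, -4, 2; r = 3.0.
Inside |z| < r: 2. Outside (|z| ≥ r): -4, -4.
p(0) = -32, so log|p(0)| = log(32) = 3.4657.
Apply Jensen: I(r) = log|p(0)| + Σ_k log(r/|z_k|), summed over zeros inside |z| < r.
  log(r/|z_k|) for z_k = 2: log(3.0/2) = 0.4055
  Outside zeros (-4, -4) contribute nothing to the Jensen sum.
Sum over inside zeros: 0.4055.
I(r) = log|p(0)| + (inside sum) = 3.4657 + 0.4055 = 3.8712.
Note: since some zeros are outside |z| ≤ r, the simplified n·log(r) form does NOT apply — only the inside zeros contribute.

I(r) ≈ 3.8712.


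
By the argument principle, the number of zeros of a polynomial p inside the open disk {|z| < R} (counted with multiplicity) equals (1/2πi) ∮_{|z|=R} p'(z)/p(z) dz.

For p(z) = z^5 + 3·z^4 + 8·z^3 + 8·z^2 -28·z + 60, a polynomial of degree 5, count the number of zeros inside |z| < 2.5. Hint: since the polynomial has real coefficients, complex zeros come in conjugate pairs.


The zeros of p are: (1 + 1i), (1 - 1i), (-1 + 3i), (-1 - 3i), -3.
Their magnitudes are: 1.414, 1.414, 3.162, 3.162, 3.
Zeros with |z| < R = 2.5: (1 + 1i), (1 - 1i).
Count = 2.
By the argument principle, (1/2πi) ∮_{|z|=R} p'(z)/p(z) dz equals exactly this count.

Number of zeros inside |z| < 2.5: 2.


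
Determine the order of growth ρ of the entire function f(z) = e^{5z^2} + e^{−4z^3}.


Each summand is entire of order 2 and 3 respectively (as in the single-exponential case). The order of a sum is at most the max of the orders, so ρ ≤ 3. For the lower bound: on |z|=r choose arg z so that -4z^3 is real positive; then |e^{-4z^3}| = e^{4r^3} while |e^{5z^2}| ≤ e^{5r^2} = o(e^{4r^3}). So |f| ≥ e^{4r^3}(1 − o(1)) and ρ ≥ 3. Hence ρ = max(2, 3) = 3.
Therefore ρ = 3.

Order ρ = 3.


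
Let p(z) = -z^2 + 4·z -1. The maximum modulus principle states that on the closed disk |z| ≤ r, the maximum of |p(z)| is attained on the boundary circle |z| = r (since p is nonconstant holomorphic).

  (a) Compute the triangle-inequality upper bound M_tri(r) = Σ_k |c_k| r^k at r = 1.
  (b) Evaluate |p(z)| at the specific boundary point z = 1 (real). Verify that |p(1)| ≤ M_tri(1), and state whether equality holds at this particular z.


Coefficients: c_0 = -1, c_1 = 4, c_2 = -1. Radius r = 1.
Part (a). Triangle bound: M_tri(r) = Σ_k |c_k| r^k
  = |-1|·1^0 + |4|·1^1 + |-1|·1^2
  = 1 + 4 + 1 = 6.
This bounds M(r) := max_{|z|=r} |p(z)| from above; equality holds iff all terms c_k z^k can be made to align in phase at a single z on |z|=r.
Part (b). At z = 1 (real, on the circle |z| = r):
  p(1) = (-1)·1^0 + (4)·1^1 + (-1)·1^2 = 2.
  |p(1)| = 2.
Check: |p(1)| = 2 ≤ 6 = M_tri(1). ✓ Equality does not hold at z = 1 (the coefficients have mixed signs, so the terms do not all align in phase there).

M_tri(1) = 6; |p(1)| = 2; equality at z=1: no.


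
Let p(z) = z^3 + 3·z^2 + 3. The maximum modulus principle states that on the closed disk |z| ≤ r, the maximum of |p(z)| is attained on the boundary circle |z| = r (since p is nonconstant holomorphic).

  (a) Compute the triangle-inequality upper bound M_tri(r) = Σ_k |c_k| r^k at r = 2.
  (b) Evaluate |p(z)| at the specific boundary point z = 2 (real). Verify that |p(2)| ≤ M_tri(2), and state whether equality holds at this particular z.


Coefficients: c_0 = 3, c_1 = 0, c_2 = 3, c_3 = 1. Radius r = 2.
Part (a). Triangle bound: M_tri(r) = Σ_k |c_k| r^k
  = |3|·2^0 + |0|·2^1 + |3|·2^2 + |1|·2^3
  = 3 + 0 + 12 + 8 = 23.
This bounds M(r) := max_{|z|=r} |p(z)| from above; equality holds iff all terms c_k z^k can be made to align in phase at a single z on |z|=r.
Part (b). At z = 2 (real, on the circle |z| = r):
  p(2) = (3)·2^0 + (0)·2^1 + (3)·2^2 + (1)·2^3 = 23.
  |p(2)| = 23.
Since all nonzero coefficients share the same sign, |p(2)| = 23 = M_tri(2); the triangle bound is attained at z = 2, so in fact M(r) = 23.

M_tri(2) = 23; |p(2)| = 23; equality at z=2: yes.


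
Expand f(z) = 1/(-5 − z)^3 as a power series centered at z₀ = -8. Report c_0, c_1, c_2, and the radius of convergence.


Let w = z − z₀, so z = z₀ + w.
Then -5 − z = -5 − (z₀ + w) = (-5 − z₀) − w = 3 − w.
f(z) = 1/(3 − w)^3 = (1/(3)^3) · (1 − w/(3))^{−3}.
By the binomial series (1−u)^{−3} = Σ_{n≥0} C(n+2, 2) u^n for |u|<1, with u = w/(3):
  c_n = C(n+2, 2) / (3)^(n+3).
  c_0 = 1/(3)^3 = 1/27.
  c_1 = 3/(3)^4 = 1/27.
  c_2 = 6/(3)^5 = 2/81.
The series is valid for |w/d| < 1, i.e. |z − z₀| < |d|.
Radius of convergence: R = |-5 − z₀| = |3| = 3 (distance from z₀ to the singularity z = -5).

c_0 = 1/27, c_1 = 1/27, c_2 = 2/81; R = 3.


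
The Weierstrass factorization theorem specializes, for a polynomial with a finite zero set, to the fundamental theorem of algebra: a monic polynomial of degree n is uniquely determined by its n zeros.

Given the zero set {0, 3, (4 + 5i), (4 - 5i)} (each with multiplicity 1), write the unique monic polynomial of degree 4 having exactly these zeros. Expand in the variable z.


The polynomial is p(z) = ∏_{α ∈ S} (z − α), where S = {0, 3, (4 + 5i), (4 - 5i)}.
Expanding the product yields: p(z) = z^4 -11·z^3 + 65·z^2 -123·z.
Note conjugate pairs combine to real quadratics: (z − (4+5i))(z − (4−5i)) = z² − 8z + 41.
The resulting polynomial has degree 4 and real coefficients as required.

p(z) = z^4 -11·z^3 + 65·z^2 -123·z.


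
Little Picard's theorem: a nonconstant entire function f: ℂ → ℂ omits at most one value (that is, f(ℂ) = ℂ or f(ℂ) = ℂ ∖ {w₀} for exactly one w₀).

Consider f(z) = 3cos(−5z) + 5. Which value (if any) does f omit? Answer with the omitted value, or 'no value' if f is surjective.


Little Picard bounds the complement of f(ℂ) to at most one point.
cos is entire and surjective onto ℂ: for every w ∈ ℂ, cos(ζ) = w has a solution ζ ∈ ℂ (e.g., via the complex inverse arccos). With ζ = −5z this gives z = ζ/(-5). Then 3·cos(−5z) takes every value in 3·ℂ = ℂ, and adding 5 is a bijection of ℂ. So f is surjective and omits no value. (Note: only on the real line is cos bounded by [−1, 1].)

Omitted value: no value.


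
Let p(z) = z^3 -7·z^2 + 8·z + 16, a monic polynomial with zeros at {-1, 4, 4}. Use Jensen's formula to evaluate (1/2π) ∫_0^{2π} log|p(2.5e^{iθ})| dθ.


Zeros: -1, 4, 4; r = 2.5.
Inside |z| < r: -1. Outside (|z| ≥ r): 4, 4.
p(0) = 16, so log|p(0)| = log(16) = 2.7726.
Apply Jensen: I(r) = log|p(0)| + Σ_k log(r/|z_k|), summed over zeros inside |z| < r.
  log(r/|z_k|) for z_k = -1: log(2.5/1) = 0.9163
  Outside zeros (4, 4) contribute nothing to the Jensen sum.
Sum over inside zeros: 0.9163.
I(r) = log|p(0)| + (inside sum) = 2.7726 + 0.9163 = 3.6889.
Note: since some zeros are outside |z| ≤ r, the simplified n·log(r) form does NOT apply — only the inside zeros contribute.

I(r) ≈ 3.6889.


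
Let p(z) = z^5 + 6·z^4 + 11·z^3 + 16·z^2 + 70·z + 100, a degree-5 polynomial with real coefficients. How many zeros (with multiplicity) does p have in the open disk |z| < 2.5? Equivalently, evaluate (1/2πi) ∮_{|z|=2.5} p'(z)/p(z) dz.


The zeros of p are: (-3 + 1i), (-3 - 1i), (1 + 2i), (1 - 2i), -2.
Their magnitudes are: 3.162, 3.162, 2.236, 2.236, 2.
Zeros with |z| < R = 2.5: (1 + 2i), (1 - 2i), -2.
Count = 3.
By the argument principle, (1/2πi) ∮_{|z|=R} p'(z)/p(z) dz equals exactly this count.

Number of zeros inside |z| < 2.5: 3.


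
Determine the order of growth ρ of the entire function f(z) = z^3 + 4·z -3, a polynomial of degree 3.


|f(z)| ≤ Σ|c_k|·r^k = O(r^3) as r → ∞. Polynomial growth is O(e^{r^ε}) for every ε > 0 (since r^3/e^{r^ε} → 0), so ρ ≤ ε for all ε > 0, i.e. ρ = 0. Every nonconstant polynomial has order 0.
Therefore ρ = 0.

Order ρ = 0.


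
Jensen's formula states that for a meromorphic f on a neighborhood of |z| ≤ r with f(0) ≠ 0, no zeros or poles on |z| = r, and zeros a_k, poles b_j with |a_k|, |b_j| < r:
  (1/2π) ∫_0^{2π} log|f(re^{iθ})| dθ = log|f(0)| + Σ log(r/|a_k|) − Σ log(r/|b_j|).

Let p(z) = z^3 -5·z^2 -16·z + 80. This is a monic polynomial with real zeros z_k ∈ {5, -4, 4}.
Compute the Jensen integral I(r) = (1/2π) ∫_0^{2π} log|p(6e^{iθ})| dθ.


Zeros: -4, 4, 5; r = 6.
Inside |z| < r: -4, 4, 5. Outside (|z| ≥ r): ∅.
p(0) = 80, so log|p(0)| = log(80) = 4.3820.
Apply Jensen: I(r) = log|p(0)| + Σ_k log(r/|z_k|), summed over zeros inside |z| < r.
  log(r/|z_k|) for z_k = 5: log(6/5) = 0.1823
  log(r/|z_k|) for z_k = -4: log(6/4) = 0.4055
  log(r/|z_k|) for z_k = 4: log(6/4) = 0.4055
Sum over inside zeros: 0.9933.
I(r) = log|p(0)| + (inside sum) = 4.3820 + 0.9933 = 5.3753.
Closed form (all zeros inside, monic): I(r) = n·log(r) = 3·log(6) = 5.3753. ✓

I(r) ≈ 5.3753.


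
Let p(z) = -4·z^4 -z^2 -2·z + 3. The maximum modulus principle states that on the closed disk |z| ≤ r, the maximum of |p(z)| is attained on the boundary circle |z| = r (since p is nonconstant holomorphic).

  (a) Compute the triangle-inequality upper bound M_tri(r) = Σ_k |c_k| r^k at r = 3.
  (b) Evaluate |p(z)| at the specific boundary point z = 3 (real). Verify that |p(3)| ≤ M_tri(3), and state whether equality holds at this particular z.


Coefficients: c_0 = 3, c_1 = -2, c_2 = -1, c_3 = 0, c_4 = -4. Radius r = 3.
Part (a). Triangle bound: M_tri(r) = Σ_k |c_k| r^k
  = |3|·3^0 + |-2|·3^1 + |-1|·3^2 + |0|·3^3 + |-4|·3^4
  = 3 + 6 + 9 + 0 + 324 = 342.
This bounds M(r) := max_{|z|=r} |p(z)| from above; equality holds iff all terms c_k z^k can be made to align in phase at a single z on |z|=r.
Part (b). At z = 3 (real, on the circle |z| = r):
  p(3) = (3)·3^0 + (-2)·3^1 + (-1)·3^2 + (0)·3^3 + (-4)·3^4 = -336.
  |p(3)| = 336.
Check: |p(3)| = 336 ≤ 342 = M_tri(3). ✓ Equality does not hold at z = 3 (the coefficients have mixed signs, so the terms do not all align in phase there).

M_tri(3) = 342; |p(3)| = 336; equality at z=3: no.


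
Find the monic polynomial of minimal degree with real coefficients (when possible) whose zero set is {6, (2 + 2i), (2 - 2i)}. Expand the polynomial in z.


The polynomial is p(z) = ∏_{α ∈ S} (z − α), where S = {6, (2 + 2i), (2 - 2i)}.
Expanding the product yields: p(z) = z^3 -10·z^2 + 32·z -48.
Note conjugate pairs combine to real quadratics: (z − (2+2i))(z − (2−2i)) = z² − 4z + 8.
The resulting polynomial has degree 3 and real coefficients as required.

p(z) = z^3 -10·z^2 + 32·z -48.


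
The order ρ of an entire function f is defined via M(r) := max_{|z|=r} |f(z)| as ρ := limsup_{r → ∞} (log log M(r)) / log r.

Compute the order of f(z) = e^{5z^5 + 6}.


|e^{5z^5 + 6}| = e^{Re(5·z^5) + 6} ≤ e^{5|z|^5 + 6} = e^{5r^5 + 6} on |z| = r, so ρ ≤ 5. Choosing z on |z|=r so that 5·z^5 is real positive (always possible by picking arg z appropriately) gives |f(z)| = e^{5r^5 + 6}, matching the bound. The additive constant 6 does not affect log log M(r) ~ 5·log r. Hence ρ = 5.
Therefore ρ = 5.

Order ρ = 5.


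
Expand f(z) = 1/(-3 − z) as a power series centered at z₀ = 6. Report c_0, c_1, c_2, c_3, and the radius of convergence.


Let w = z − z₀, so z = z₀ + w.
Then -3 − z = -3 − (z₀ + w) = (-3 − z₀) − w = -9 − w.
f(z) = 1/(-9 − w) = (1/(-9)) · 1/(1 − w/(-9)) = Σ_{n≥0} w^n / (-9)^(n+1).
So c_n = 1/(-9)^(n+1):
  c_0 = 1/(-9)^1 = -1/9.
  c_1 = 1/(-9)^2 = 1/81.
  c_2 = 1/(-9)^3 = -1/729.
  c_3 = 1/(-9)^4 = 1/6561.
The series is valid for |w/d| < 1, i.e. |z − z₀| < |d|.
Radius of convergence: R = |-3 − z₀| = |-9| = 9 (distance from z₀ to the singularity z = -3).

c_0 = -1/9, c_1 = 1/81, c_2 = -1/729, c_3 = 1/6561; R = 9.


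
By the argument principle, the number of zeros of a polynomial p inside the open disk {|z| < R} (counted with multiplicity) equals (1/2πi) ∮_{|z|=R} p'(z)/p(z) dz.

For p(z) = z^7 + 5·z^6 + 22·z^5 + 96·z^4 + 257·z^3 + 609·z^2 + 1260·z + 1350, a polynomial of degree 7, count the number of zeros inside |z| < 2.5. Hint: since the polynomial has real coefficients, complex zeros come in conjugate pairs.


The zeros of p are: (0 + 3i), (0 - 3i), (1 + 3i), (1 - 3i), -3, (-2 + 1i), (-2 - 1i).
Their magnitudes are: 3, 3, 3.162, 3.162, 3, 2.236, 2.236.
Zeros with |z| < R = 2.5: (-2 + 1i), (-2 - 1i).
Count = 2.
By the argument principle, (1/2πi) ∮_{|z|=R} p'(z)/p(z) dz equals exactly this count.

Number of zeros inside |z| < 2.5: 2.


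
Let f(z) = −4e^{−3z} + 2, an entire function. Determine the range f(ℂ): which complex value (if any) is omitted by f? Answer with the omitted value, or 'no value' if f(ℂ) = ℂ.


Little Picard bounds the complement of f(ℂ) to at most one point.
e^{−3z} is never zero on ℂ, so -4·e^{−3z} takes every value in ℂ ∖ {0}. Adding 2 shifts the range to ℂ ∖ {2}. Thus f omits exactly the value 2.

Omitted value: 2.


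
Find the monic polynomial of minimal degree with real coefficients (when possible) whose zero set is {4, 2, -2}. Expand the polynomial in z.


The polynomial is p(z) = ∏_{α ∈ S} (z − α), where S = {4, 2, -2}.
Expanding the product yields: p(z) = z^3 -4·z^2 -4·z + 16.
The resulting polynomial has degree 3 and real coefficients as required.

p(z) = z^3 -4·z^2 -4·z + 16.


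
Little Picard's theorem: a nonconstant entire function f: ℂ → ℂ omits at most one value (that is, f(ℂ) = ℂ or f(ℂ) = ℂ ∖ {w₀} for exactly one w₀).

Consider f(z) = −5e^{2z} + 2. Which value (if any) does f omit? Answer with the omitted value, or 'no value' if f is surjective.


Little Picard bounds the complement of f(ℂ) to at most one point.
e^{2z} is never zero on ℂ, so -5·e^{2z} takes every value in ℂ ∖ {0}. Adding 2 shifts the range to ℂ ∖ {2}. Thus f omits exactly the value 2.

Omitted value: 2.


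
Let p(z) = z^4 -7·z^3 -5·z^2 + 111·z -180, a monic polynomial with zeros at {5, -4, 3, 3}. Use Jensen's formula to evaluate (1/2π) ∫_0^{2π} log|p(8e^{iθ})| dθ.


Zeros: -4, 3, 3, 5; r = 8.
Inside |z| < r: -4, 3, 3, 5. Outside (|z| ≥ r): ∅.
p(0) = -180, so log|p(0)| = log(180) = 5.1930.
Apply Jensen: I(r) = log|p(0)| + Σ_k log(r/|z_k|), summed over zeros inside |z| < r.
  log(r/|z_k|) for z_k = 5: log(8/5) = 0.4700
  log(r/|z_k|) for z_k = -4: log(8/4) = 0.6931
  log(r/|z_k|) for z_k = 3: log(8/3) = 0.9808
  log(r/|z_k|) for z_k = 3: log(8/3) = 0.9808
Sum over inside zeros: 3.1248.
I(r) = log|p(0)| + (inside sum) = 5.1930 + 3.1248 = 8.3178.
Closed form (all zeros inside, monic): I(r) = n·log(r) = 4·log(8) = 8.3178. ✓

I(r) ≈ 8.3178.


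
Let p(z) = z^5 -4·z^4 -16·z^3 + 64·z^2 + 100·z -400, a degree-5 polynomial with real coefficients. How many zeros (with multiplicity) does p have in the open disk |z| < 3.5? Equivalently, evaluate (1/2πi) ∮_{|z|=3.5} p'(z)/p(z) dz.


The zeros of p are: 4, (-3 + 1i), (-3 - 1i), (3 + 1i), (3 - 1i).
Their magnitudes are: 4, 3.162, 3.162, 3.162, 3.162.
Zeros with |z| < R = 3.5: (-3 + 1i), (-3 - 1i), (3 + 1i), (3 - 1i).
Count = 4.
By the argument principle, (1/2πi) ∮_{|z|=R} p'(z)/p(z) dz equals exactly this count.

Number of zeros inside |z| < 3.5: 4.


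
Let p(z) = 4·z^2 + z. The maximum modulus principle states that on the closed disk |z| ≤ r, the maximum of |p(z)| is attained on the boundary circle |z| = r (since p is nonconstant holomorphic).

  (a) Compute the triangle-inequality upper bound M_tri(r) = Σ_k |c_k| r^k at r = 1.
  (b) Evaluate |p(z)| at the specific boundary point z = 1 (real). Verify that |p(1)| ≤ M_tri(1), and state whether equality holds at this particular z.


Coefficients: c_0 = 0, c_1 = 1, c_2 = 4. Radius r = 1.
Part (a). Triangle bound: M_tri(r) = Σ_k |c_k| r^k
  = |0|·1^0 + |1|·1^1 + |4|·1^2
  = 0 + 1 + 4 = 5.
This bounds M(r) := max_{|z|=r} |p(z)| from above; equality holds iff all terms c_k z^k can be made to align in phase at a single z on |z|=r.
Part (b). At z = 1 (real, on the circle |z| = r):
  p(1) = (0)·1^0 + (1)·1^1 + (4)·1^2 = 5.
  |p(1)| = 5.
Since all nonzero coefficients share the same sign, |p(1)| = 5 = M_tri(1); the triangle bound is attained at z = 1, so in fact M(r) = 5.

M_tri(1) = 5; |p(1)| = 5; equality at z=1: yes.


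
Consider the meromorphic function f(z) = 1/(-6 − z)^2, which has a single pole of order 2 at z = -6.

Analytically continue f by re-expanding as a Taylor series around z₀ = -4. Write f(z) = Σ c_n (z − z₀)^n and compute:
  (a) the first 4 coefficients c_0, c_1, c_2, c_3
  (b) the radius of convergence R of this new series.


Let w = z − z₀, so z = z₀ + w.
Then -6 − z = -6 − (z₀ + w) = (-6 − z₀) − w = -2 − w.
f(z) = 1/(-2 − w)^2 = (1/(-2)^2) · (1 − w/(-2))^{−2}.
By the binomial series (1−u)^{−2} = Σ_{n≥0} C(n+1, 1) u^n for |u|<1, with u = w/(-2):
  c_n = C(n+1, 1) / (-2)^(n+2).
  c_0 = 1/(-2)^2 = 1/4.
  c_1 = 2/(-2)^3 = -1/4.
  c_2 = 3/(-2)^4 = 3/16.
  c_3 = 4/(-2)^5 = -1/8.
The series is valid for |w/d| < 1, i.e. |z − z₀| < |d|.
Radius of convergence: R = |-6 − z₀| = |-2| = 2 (distance from z₀ to the singularity z = -6).

c_0 = 1/4, c_1 = -1/4, c_2 = 3/16, c_3 = -1/8; R = 2.


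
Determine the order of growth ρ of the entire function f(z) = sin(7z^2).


Write sin(w) = (e^{iw} ± e^{−iw})/(2 or 2i), so |sin(w)| ≤ e^{|w|}. With w = 7z^2, |w| ≤ 7r^2 + 0 on |z|=r, giving M(r) ≤ e^{7r^2 + 0} and ρ ≤ 2. For the lower bound, choose z on |z|=r with 7z^2 purely imaginary of modulus 7r^2; then |sin(7z^2)| grows like e^{7r^2}/2, so ρ ≥ 2. Hence ρ = 2.
Therefore ρ = 2.

Order ρ = 2.


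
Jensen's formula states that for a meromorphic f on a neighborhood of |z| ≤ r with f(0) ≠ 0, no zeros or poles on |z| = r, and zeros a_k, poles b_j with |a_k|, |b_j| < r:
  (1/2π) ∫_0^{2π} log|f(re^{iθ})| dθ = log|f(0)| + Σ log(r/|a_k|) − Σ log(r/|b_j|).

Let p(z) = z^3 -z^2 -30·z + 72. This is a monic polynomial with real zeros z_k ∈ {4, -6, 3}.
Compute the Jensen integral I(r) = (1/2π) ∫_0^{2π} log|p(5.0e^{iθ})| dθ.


Zeros: -6, 3, 4; r = 5.0.
Inside |z| < r: 3, 4. Outside (|z| ≥ r): -6.
p(0) = 72, so log|p(0)| = log(72) = 4.2767.
Apply Jensen: I(r) = log|p(0)| + Σ_k log(r/|z_k|), summed over zeros inside |z| < r.
  log(r/|z_k|) for z_k = 4: log(5.0/4) = 0.2231
  log(r/|z_k|) for z_k = 3: log(5.0/3) = 0.5108
  Outside zeros (-6) contribute nothing to the Jensen sum.
Sum over inside zeros: 0.7340.
I(r) = log|p(0)| + (inside sum) = 4.2767 + 0.7340 = 5.0106.
Note: since some zeros are outside |z| ≤ r, the simplified n·log(r) form does NOT apply — only the inside zeros contribute.

I(r) ≈ 5.0106.


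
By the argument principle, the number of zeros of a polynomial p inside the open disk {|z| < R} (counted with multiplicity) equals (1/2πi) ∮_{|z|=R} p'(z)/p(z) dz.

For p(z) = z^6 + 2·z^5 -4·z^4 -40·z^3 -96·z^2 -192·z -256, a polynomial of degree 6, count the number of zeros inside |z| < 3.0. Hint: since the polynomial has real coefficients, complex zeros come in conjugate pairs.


The zeros of p are: (0 + 2i), (0 - 2i), (-2 + 2i), (-2 - 2i), 4, -2.
Their magnitudes are: 2, 2, 2.828, 2.828, 4, 2.
Zeros with |z| < R = 3.0: (0 + 2i), (0 - 2i), (-2 + 2i), (-2 - 2i), -2.
Count = 5.
By the argument principle, (1/2πi) ∮_{|z|=R} p'(z)/p(z) dz equals exactly this count.

Number of zeros inside |z| < 3.0: 5.


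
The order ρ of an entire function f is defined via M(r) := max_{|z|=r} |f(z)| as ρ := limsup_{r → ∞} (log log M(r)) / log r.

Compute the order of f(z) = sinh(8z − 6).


sinh(w) is a linear combination of e^{iw} and e^{−iw} (or e^w, e^{−w} in the hyperbolic case), so |sinh(w)| ≤ e^{|w|}. With w = 8z − 6, |w| ≤ 8|z| + 6 = 8r + 6 on |z| = r, giving M(r) ≤ e^{8r + 6}, so ρ ≤ 1. On a suitable ray (z = it for sin/cos; z = t for sinh/cosh, t real → ∞), |sinh(8z − 6)| grows like e^{8|t|}/2, so ρ ≥ 1. Hence ρ = 1.
Therefore ρ = 1.

Order ρ = 1.


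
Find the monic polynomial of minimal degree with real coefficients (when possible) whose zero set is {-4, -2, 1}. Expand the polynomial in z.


The polynomial is p(z) = ∏_{α ∈ S} (z − α), where S = {-4, -2, 1}.
Expanding the product yields: p(z) = z^3 + 5·z^2 + 2·z -8.
The resulting polynomial has degree 3 and real coefficients as required.

p(z) = z^3 + 5·z^2 + 2·z -8.


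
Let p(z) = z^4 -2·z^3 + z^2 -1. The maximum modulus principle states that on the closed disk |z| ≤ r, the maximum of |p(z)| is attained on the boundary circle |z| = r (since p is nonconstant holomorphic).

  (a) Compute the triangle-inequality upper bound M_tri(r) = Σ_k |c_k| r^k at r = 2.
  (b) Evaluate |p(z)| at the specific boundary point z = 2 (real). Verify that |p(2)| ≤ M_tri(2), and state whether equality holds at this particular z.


Coefficients: c_0 = -1, c_1 = 0, c_2 = 1, c_3 = -2, c_4 = 1. Radius r = 2.
Part (a). Triangle bound: M_tri(r) = Σ_k |c_k| r^k
  = |-1|·2^0 + |0|·2^1 + |1|·2^2 + |-2|·2^3 + |1|·2^4
  = 1 + 0 + 4 + 16 + 16 = 37.
This bounds M(r) := max_{|z|=r} |p(z)| from above; equality holds iff all terms c_k z^k can be made to align in phase at a single z on |z|=r.
Part (b). At z = 2 (real, on the circle |z| = r):
  p(2) = (-1)·2^0 + (0)·2^1 + (1)·2^2 + (-2)·2^3 + (1)·2^4 = 3.
  |p(2)| = 3.
Check: |p(2)| = 3 ≤ 37 = M_tri(2). ✓ Equality does not hold at z = 2 (the coefficients have mixed signs, so the terms do not all align in phase there).

M_tri(2) = 37; |p(2)| = 3; equality at z=2: no.
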